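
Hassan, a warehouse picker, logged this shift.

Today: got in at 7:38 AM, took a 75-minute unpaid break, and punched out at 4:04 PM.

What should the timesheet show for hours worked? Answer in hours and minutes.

Today: 7:38 AM–4:04 PM = 8 h 26 min; less 75 min break → 7 h 11 min

7 h 11 min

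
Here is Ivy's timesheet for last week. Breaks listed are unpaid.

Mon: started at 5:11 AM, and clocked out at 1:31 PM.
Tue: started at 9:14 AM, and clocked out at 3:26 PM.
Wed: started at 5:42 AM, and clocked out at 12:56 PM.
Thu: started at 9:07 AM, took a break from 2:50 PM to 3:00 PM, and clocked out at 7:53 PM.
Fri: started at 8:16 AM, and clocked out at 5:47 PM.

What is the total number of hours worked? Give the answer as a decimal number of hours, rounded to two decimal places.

41.88 hours

Mon: 5:11 AM–1:31 PM = 8 h 20 min
Tue: 9:14 AM–3:26 PM = 6 h 12 min
Wed: 5:42 AM–12:56 PM = 7 h 14 min
Thu: 9:07 AM–7:53 PM = 10 h 46 min; less 10 min break → 10 h 36 min
Fri: 8:16 AM–5:47 PM = 9 h 31 min
Total: 8 h 20 min + 6 h 12 min + 7 h 14 min + 10 h 36 min + 9 h 31 min = 41 h 53 min.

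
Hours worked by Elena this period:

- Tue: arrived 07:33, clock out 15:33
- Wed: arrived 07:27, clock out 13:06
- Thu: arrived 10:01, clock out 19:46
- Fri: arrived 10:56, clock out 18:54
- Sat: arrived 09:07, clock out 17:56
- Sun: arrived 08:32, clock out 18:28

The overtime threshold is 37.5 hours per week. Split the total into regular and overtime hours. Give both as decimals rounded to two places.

Tue: 07:33–15:33 = 8 h 0 min
Wed: 07:27–13:06 = 5 h 39 min
Thu: 10:01–19:46 = 9 h 45 min
Fri: 10:56–18:54 = 7 h 58 min
Sat: 09:07–17:56 = 8 h 49 min
Sun: 08:32–18:28 = 9 h 56 min
Total worked: 50 h 7 min = 50.12 h.
Threshold 37.5 h → overtime 12 h 37 min, regular 37 h 30 min.

Regular 37.50 hours, overtime 12.62 hours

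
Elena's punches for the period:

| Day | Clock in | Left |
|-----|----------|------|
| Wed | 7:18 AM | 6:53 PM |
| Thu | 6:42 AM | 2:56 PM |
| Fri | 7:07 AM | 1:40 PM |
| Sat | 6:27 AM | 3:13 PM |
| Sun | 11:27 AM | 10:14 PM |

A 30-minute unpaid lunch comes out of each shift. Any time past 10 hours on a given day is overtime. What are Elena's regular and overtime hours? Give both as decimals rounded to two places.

Wed: 7:18 AM–6:53 PM = 11 h 35 min; less 30 min break → 11 h 5 min
Thu: 6:42 AM–2:56 PM = 8 h 14 min; less 30 min break → 7 h 44 min
Fri: 7:07 AM–1:40 PM = 6 h 33 min; less 30 min break → 6 h 3 min
Sat: 6:27 AM–3:13 PM = 8 h 46 min; less 30 min break → 8 h 16 min
Sun: 11:27 AM–10:14 PM = 10 h 47 min; less 30 min break → 10 h 17 min
Wed reg 10 h 0 min / OT 1 h 5 min; Thu reg 7 h 44 min / OT 0 h 0 min; Fri reg 6 h 3 min / OT 0 h 0 min; Sat reg 8 h 16 min / OT 0 h 0 min; Sun reg 10 h 0 min / OT 0 h 17 min.
Totals: regular 42 h 3 min, overtime 1 h 22 min.

Regular 42.05 hours, overtime 1.37 hours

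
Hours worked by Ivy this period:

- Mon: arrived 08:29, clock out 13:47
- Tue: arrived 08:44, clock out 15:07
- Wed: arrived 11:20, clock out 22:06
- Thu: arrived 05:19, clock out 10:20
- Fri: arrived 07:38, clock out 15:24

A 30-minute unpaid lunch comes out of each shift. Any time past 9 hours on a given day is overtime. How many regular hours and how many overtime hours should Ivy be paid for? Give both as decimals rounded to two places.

Regular 31.47 hours, overtime 1.27 hours

Mon: 08:29–13:47 = 5 h 18 min; less 30 min break → 4 h 48 min
Tue: 08:44–15:07 = 6 h 23 min; less 30 min break → 5 h 53 min
Wed: 11:20–22:06 = 10 h 46 min; less 30 min break → 10 h 16 min
Thu: 05:19–10:20 = 5 h 1 min; less 30 min break → 4 h 31 min
Fri: 07:38–15:24 = 7 h 46 min; less 30 min break → 7 h 16 min
Mon reg 4 h 48 min / OT 0 h 0 min; Tue reg 5 h 53 min / OT 0 h 0 min; Wed reg 9 h 0 min / OT 1 h 16 min; Thu reg 4 h 31 min / OT 0 h 0 min; Fri reg 7 h 16 min / OT 0 h 0 min.
Totals: regular 31 h 28 min, overtime 1 h 16 min.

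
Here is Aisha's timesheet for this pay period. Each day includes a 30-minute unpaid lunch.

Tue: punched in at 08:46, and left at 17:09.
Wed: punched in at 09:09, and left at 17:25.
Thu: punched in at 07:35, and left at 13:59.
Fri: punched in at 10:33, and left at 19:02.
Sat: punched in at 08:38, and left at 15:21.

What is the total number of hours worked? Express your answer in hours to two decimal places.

35.75 hours

Tue: 08:46–17:09 = 8 h 23 min; less 30 min break → 7 h 53 min
Wed: 09:09–17:25 = 8 h 16 min; less 30 min break → 7 h 46 min
Thu: 07:35–13:59 = 6 h 24 min; less 30 min break → 5 h 54 min
Fri: 10:33–19:02 = 8 h 29 min; less 30 min break → 7 h 59 min
Sat: 08:38–15:21 = 6 h 43 min; less 30 min break → 6 h 13 min
Total: 7 h 53 min + 7 h 46 min + 5 h 54 min + 7 h 59 min + 6 h 13 min = 35 h 45 min.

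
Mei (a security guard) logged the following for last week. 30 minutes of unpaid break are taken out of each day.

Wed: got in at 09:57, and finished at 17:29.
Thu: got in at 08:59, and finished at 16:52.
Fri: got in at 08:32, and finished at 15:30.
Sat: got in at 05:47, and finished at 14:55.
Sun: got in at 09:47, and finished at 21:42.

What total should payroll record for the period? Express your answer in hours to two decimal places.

Wed: 09:57–17:29 = 7 h 32 min; less 30 min break → 7 h 2 min
Thu: 08:59–16:52 = 7 h 53 min; less 30 min break → 7 h 23 min
Fri: 08:32–15:30 = 6 h 58 min; less 30 min break → 6 h 28 min
Sat: 05:47–14:55 = 9 h 8 min; less 30 min break → 8 h 38 min
Sun: 09:47–21:42 = 11 h 55 min; less 30 min break → 11 h 25 min
Total: 7 h 2 min + 7 h 23 min + 6 h 28 min + 8 h 38 min + 11 h 25 min = 40 h 56 min.

40.93 hours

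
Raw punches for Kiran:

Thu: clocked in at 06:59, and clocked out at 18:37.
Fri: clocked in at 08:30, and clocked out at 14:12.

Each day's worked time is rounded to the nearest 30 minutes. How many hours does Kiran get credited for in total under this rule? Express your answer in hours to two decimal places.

Thu: 06:59–18:37 = 11 h 38 min → rounds to 11 h 30 min
Fri: 08:30–14:12 = 5 h 42 min → rounds to 5 h 30 min
Total credited: 17 h 0 min.

17.00 hours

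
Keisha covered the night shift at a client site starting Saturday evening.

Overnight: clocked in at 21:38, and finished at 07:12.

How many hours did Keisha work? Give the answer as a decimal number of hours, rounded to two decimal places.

Overnight: 21:38 → midnight = 2 h 22 min; midnight → 07:12 = 7 h 12 min; span 9 h 34 min

9.57 hours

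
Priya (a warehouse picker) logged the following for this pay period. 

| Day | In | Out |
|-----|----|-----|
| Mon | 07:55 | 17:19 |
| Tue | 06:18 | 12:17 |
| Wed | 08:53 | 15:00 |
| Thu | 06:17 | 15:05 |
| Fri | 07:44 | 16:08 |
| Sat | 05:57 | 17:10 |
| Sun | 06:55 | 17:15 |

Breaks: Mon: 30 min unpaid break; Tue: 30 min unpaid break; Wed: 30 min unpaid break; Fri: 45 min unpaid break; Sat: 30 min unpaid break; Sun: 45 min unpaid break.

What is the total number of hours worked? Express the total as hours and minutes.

Mon: 07:55–17:19 = 9 h 24 min; less 30 min break → 8 h 54 min
Tue: 06:18–12:17 = 5 h 59 min; less 30 min break → 5 h 29 min
Wed: 08:53–15:00 = 6 h 7 min; less 30 min break → 5 h 37 min
Thu: 06:17–15:05 = 8 h 48 min
Fri: 07:44–16:08 = 8 h 24 min; less 45 min break → 7 h 39 min
Sat: 05:57–17:10 = 11 h 13 min; less 30 min break → 10 h 43 min
Sun: 06:55–17:15 = 10 h 20 min; less 45 min break → 9 h 35 min
Total: 8 h 54 min + 5 h 29 min + 5 h 37 min + 8 h 48 min + 7 h 39 min + 10 h 43 min + 9 h 35 min = 56 h 45 min.

56 h 45 min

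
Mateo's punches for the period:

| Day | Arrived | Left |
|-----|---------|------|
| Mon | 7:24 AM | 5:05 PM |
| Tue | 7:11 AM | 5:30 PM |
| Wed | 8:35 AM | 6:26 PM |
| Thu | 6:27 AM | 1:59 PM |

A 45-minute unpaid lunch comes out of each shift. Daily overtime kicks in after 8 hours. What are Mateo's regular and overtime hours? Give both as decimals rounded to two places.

Mon: 7:24 AM–5:05 PM = 9 h 41 min; less 45 min break → 8 h 56 min
Tue: 7:11 AM–5:30 PM = 10 h 19 min; less 45 min break → 9 h 34 min
Wed: 8:35 AM–6:26 PM = 9 h 51 min; less 45 min break → 9 h 6 min
Thu: 6:27 AM–1:59 PM = 7 h 32 min; less 45 min break → 6 h 47 min
Mon reg 8 h 0 min / OT 0 h 56 min; Tue reg 8 h 0 min / OT 1 h 34 min; Wed reg 8 h 0 min / OT 1 h 6 min; Thu reg 6 h 47 min / OT 0 h 0 min.
Totals: regular 30 h 47 min, overtime 3 h 36 min.

Regular 30.78 hours, overtime 3.60 hours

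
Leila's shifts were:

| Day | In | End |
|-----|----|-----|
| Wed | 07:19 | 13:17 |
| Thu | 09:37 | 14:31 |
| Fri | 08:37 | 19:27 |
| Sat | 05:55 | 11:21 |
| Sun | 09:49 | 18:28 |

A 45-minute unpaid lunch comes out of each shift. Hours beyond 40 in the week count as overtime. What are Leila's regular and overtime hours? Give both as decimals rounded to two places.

Wed: 07:19–13:17 = 5 h 58 min; less 45 min break → 5 h 13 min
Thu: 09:37–14:31 = 4 h 54 min; less 45 min break → 4 h 9 min
Fri: 08:37–19:27 = 10 h 50 min; less 45 min break → 10 h 5 min
Sat: 05:55–11:21 = 5 h 26 min; less 45 min break → 4 h 41 min
Sun: 09:49–18:28 = 8 h 39 min; less 45 min break → 7 h 54 min
Total worked: 32 h 2 min = 32.03 h.
Threshold 40 h → overtime 0 h 0 min, regular 32 h 2 min.

Regular 32.03 hours, overtime 0.00 hours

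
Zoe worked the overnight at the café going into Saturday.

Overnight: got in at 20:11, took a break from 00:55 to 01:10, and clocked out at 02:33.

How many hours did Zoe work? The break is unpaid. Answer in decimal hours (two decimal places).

6.12 hours

Overnight: 20:11 → midnight = 3 h 49 min; midnight → 02:33 = 2 h 33 min; span 6 h 22 min; less 15 min break → 6 h 7 min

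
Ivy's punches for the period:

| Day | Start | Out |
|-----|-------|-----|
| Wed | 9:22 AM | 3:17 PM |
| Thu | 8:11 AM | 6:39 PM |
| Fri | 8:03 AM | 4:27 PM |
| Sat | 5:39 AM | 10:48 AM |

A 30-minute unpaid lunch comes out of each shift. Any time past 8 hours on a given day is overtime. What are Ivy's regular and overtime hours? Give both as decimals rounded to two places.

Regular 25.97 hours, overtime 1.97 hours

Wed: 9:22 AM–3:17 PM = 5 h 55 min; less 30 min break → 5 h 25 min
Thu: 8:11 AM–6:39 PM = 10 h 28 min; less 30 min break → 9 h 58 min
Fri: 8:03 AM–4:27 PM = 8 h 24 min; less 30 min break → 7 h 54 min
Sat: 5:39 AM–10:48 AM = 5 h 9 min; less 30 min break → 4 h 39 min
Wed reg 5 h 25 min / OT 0 h 0 min; Thu reg 8 h 0 min / OT 1 h 58 min; Fri reg 7 h 54 min / OT 0 h 0 min; Sat reg 4 h 39 min / OT 0 h 0 min.
Totals: regular 25 h 58 min, overtime 1 h 58 min.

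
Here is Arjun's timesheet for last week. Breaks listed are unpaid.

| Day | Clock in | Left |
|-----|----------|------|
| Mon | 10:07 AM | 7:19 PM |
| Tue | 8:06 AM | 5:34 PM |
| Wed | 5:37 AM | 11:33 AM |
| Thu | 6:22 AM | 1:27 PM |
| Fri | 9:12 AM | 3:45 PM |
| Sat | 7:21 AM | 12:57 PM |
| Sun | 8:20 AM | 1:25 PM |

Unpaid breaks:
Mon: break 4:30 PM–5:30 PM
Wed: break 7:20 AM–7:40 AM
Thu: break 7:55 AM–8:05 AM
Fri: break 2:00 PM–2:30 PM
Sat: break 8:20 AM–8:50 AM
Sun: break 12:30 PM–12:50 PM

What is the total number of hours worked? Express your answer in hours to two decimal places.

Mon: 10:07 AM–7:19 PM = 9 h 12 min; less 60 min break → 8 h 12 min
Tue: 8:06 AM–5:34 PM = 9 h 28 min
Wed: 5:37 AM–11:33 AM = 5 h 56 min; less 20 min break → 5 h 36 min
Thu: 6:22 AM–1:27 PM = 7 h 5 min; less 10 min break → 6 h 55 min
Fri: 9:12 AM–3:45 PM = 6 h 33 min; less 30 min break → 6 h 3 min
Sat: 7:21 AM–12:57 PM = 5 h 36 min; less 30 min break → 5 h 6 min
Sun: 8:20 AM–1:25 PM = 5 h 5 min; less 20 min break → 4 h 45 min
Total: 8 h 12 min + 9 h 28 min + 5 h 36 min + 6 h 55 min + 6 h 3 min + 5 h 6 min + 4 h 45 min = 46 h 5 min.

46.08 hours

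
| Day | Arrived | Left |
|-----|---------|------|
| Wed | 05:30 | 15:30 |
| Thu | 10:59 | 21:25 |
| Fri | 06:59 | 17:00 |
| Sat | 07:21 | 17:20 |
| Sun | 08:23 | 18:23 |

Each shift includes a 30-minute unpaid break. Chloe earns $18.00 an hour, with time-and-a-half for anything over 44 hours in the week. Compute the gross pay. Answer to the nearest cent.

Wed: 05:30–15:30 = 10 h 0 min; less 30 min break → 9 h 30 min
Thu: 10:59–21:25 = 10 h 26 min; less 30 min break → 9 h 56 min
Fri: 06:59–17:00 = 10 h 1 min; less 30 min break → 9 h 31 min
Sat: 07:21–17:20 = 9 h 59 min; less 30 min break → 9 h 29 min
Sun: 08:23–18:23 = 10 h 0 min; less 30 min break → 9 h 30 min
Total worked: 47 h 56 min = 2876 min.
Regular 44 h 0 min = 2640 min at $18.00/h; overtime 3 h 56 min = 236 min at $27.00/h.
Pay = (2640 × $18.00 + 236 × $27.00) ÷ 60 = $898.20.

$898.20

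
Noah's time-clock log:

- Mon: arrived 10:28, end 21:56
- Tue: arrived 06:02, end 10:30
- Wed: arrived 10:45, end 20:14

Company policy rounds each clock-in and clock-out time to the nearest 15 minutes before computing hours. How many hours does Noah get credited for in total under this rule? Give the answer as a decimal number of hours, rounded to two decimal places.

25.50 hours

Mon: in 10:28→10:30, out 21:56→22:00; 11 h 30 min
Tue: in 06:02→06:00, out 10:30→10:30; 4 h 30 min
Wed: in 10:45→10:45, out 20:14→20:15; 9 h 30 min
Total credited: 25 h 30 min.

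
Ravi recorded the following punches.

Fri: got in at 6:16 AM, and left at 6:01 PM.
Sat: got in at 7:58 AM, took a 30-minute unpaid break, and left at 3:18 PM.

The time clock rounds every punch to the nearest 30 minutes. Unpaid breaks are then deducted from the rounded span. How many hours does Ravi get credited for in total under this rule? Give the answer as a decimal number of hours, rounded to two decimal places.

Fri: in 6:16 AM→6:30 AM, out 6:01 PM→6:00 PM; 11 h 30 min
Sat: in 7:58 AM→8:00 AM, out 3:18 PM→3:30 PM; 7 h 30 min − 30 min = 7 h 0 min
Total credited: 18 h 30 min.

18.50 hours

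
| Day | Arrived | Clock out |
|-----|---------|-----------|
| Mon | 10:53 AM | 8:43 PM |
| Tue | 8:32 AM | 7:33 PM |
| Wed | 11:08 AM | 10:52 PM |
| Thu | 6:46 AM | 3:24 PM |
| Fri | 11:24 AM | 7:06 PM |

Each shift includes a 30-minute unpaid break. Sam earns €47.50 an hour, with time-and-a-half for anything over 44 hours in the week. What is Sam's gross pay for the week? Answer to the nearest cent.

€2262.19

Mon: 10:53 AM–8:43 PM = 9 h 50 min; less 30 min break → 9 h 20 min
Tue: 8:32 AM–7:33 PM = 11 h 1 min; less 30 min break → 10 h 31 min
Wed: 11:08 AM–10:52 PM = 11 h 44 min; less 30 min break → 11 h 14 min
Thu: 6:46 AM–3:24 PM = 8 h 38 min; less 30 min break → 8 h 8 min
Fri: 11:24 AM–7:06 PM = 7 h 42 min; less 30 min break → 7 h 12 min
Total worked: 46 h 25 min = 2785 min.
Regular 44 h 0 min = 2640 min at €47.50/h; overtime 2 h 25 min = 145 min at €71.25/h.
Pay = (2640 × €47.50 + 145 × €71.25) ÷ 60 = €2262.19.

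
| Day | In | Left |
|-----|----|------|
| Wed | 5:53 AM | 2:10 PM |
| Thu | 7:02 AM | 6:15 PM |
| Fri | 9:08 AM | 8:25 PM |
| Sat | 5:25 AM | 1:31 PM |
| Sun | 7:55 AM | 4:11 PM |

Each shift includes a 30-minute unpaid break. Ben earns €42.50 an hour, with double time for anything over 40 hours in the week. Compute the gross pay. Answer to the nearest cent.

Wed: 5:53 AM–2:10 PM = 8 h 17 min; less 30 min break → 7 h 47 min
Thu: 7:02 AM–6:15 PM = 11 h 13 min; less 30 min break → 10 h 43 min
Fri: 9:08 AM–8:25 PM = 11 h 17 min; less 30 min break → 10 h 47 min
Sat: 5:25 AM–1:31 PM = 8 h 6 min; less 30 min break → 7 h 36 min
Sun: 7:55 AM–4:11 PM = 8 h 16 min; less 30 min break → 7 h 46 min
Total worked: 44 h 39 min = 2679 min.
Regular 40 h 0 min = 2400 min at €42.50/h; overtime 4 h 39 min = 279 min at €85.00/h.
Pay = (2400 × €42.50 + 279 × €85.00) ÷ 60 = €2095.25.

€2095.25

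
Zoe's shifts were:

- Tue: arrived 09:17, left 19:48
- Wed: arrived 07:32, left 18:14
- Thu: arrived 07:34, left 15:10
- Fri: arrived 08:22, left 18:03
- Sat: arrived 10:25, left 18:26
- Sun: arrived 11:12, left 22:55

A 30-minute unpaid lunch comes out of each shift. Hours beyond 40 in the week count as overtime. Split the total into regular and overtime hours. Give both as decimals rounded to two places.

Regular 40.00 hours, overtime 15.23 hours

Tue: 09:17–19:48 = 10 h 31 min; less 30 min break → 10 h 1 min
Wed: 07:32–18:14 = 10 h 42 min; less 30 min break → 10 h 12 min
Thu: 07:34–15:10 = 7 h 36 min; less 30 min break → 7 h 6 min
Fri: 08:22–18:03 = 9 h 41 min; less 30 min break → 9 h 11 min
Sat: 10:25–18:26 = 8 h 1 min; less 30 min break → 7 h 31 min
Sun: 11:12–22:55 = 11 h 43 min; less 30 min break → 11 h 13 min
Total worked: 55 h 14 min = 55.23 h.
Threshold 40 h → overtime 15 h 14 min, regular 40 h 0 min.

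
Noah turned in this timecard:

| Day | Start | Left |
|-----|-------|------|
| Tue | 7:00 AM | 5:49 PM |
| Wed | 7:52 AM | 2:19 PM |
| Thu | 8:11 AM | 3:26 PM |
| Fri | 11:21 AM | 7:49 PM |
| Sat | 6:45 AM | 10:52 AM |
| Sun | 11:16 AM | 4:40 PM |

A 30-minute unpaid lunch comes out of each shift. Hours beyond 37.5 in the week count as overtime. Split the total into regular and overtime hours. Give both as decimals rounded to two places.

Regular 37.50 hours, overtime 2.00 hours

Tue: 7:00 AM–5:49 PM = 10 h 49 min; less 30 min break → 10 h 19 min
Wed: 7:52 AM–2:19 PM = 6 h 27 min; less 30 min break → 5 h 57 min
Thu: 8:11 AM–3:26 PM = 7 h 15 min; less 30 min break → 6 h 45 min
Fri: 11:21 AM–7:49 PM = 8 h 28 min; less 30 min break → 7 h 58 min
Sat: 6:45 AM–10:52 AM = 4 h 7 min; less 30 min break → 3 h 37 min
Sun: 11:16 AM–4:40 PM = 5 h 24 min; less 30 min break → 4 h 54 min
Total worked: 39 h 30 min = 39.50 h.
Threshold 37.5 h → overtime 2 h 0 min, regular 37 h 30 min.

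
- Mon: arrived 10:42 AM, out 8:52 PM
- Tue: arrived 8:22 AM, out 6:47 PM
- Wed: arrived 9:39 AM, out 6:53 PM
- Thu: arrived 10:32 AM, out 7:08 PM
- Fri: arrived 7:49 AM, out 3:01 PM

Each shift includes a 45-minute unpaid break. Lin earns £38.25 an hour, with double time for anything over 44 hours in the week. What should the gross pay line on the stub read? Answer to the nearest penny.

Mon: 10:42 AM–8:52 PM = 10 h 10 min; less 45 min break → 9 h 25 min
Tue: 8:22 AM–6:47 PM = 10 h 25 min; less 45 min break → 9 h 40 min
Wed: 9:39 AM–6:53 PM = 9 h 14 min; less 45 min break → 8 h 29 min
Thu: 10:32 AM–7:08 PM = 8 h 36 min; less 45 min break → 7 h 51 min
Fri: 7:49 AM–3:01 PM = 7 h 12 min; less 45 min break → 6 h 27 min
Total worked: 41 h 52 min = 2512 min.
Regular 41 h 52 min = 2512 min at £38.25/h; overtime 0 h 0 min = 0 min at £76.50/h.
Pay = (2512 × £38.25 + 0 × £76.50) ÷ 60 = £1601.40.

£1601.40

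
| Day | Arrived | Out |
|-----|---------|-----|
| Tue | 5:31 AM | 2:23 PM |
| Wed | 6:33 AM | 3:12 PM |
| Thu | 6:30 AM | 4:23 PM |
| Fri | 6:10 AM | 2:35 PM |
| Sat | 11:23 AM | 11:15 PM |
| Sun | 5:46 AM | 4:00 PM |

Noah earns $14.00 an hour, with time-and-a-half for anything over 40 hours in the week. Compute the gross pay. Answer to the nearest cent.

Tue: 5:31 AM–2:23 PM = 8 h 52 min
Wed: 6:33 AM–3:12 PM = 8 h 39 min
Thu: 6:30 AM–4:23 PM = 9 h 53 min
Fri: 6:10 AM–2:35 PM = 8 h 25 min
Sat: 11:23 AM–11:15 PM = 11 h 52 min
Sun: 5:46 AM–4:00 PM = 10 h 14 min
Total worked: 57 h 55 min = 3475 min.
Regular 40 h 0 min = 2400 min at $14.00/h; overtime 17 h 55 min = 1075 min at $21.00/h.
Pay = (2400 × $14.00 + 1075 × $21.00) ÷ 60 = $936.25.

$936.25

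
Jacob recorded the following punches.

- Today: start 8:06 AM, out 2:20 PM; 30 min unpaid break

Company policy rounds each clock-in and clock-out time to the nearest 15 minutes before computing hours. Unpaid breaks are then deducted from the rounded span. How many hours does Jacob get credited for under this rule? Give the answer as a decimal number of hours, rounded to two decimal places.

Today: in 8:06 AM→8:00 AM, out 2:20 PM→2:15 PM; 6 h 15 min − 30 min = 5 h 45 min

5.75 hours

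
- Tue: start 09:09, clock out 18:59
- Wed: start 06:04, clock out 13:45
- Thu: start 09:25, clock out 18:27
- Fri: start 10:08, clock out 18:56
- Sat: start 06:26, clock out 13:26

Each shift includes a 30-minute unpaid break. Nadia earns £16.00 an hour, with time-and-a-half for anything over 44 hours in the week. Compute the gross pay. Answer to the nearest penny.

Tue: 09:09–18:59 = 9 h 50 min; less 30 min break → 9 h 20 min
Wed: 06:04–13:45 = 7 h 41 min; less 30 min break → 7 h 11 min
Thu: 09:25–18:27 = 9 h 2 min; less 30 min break → 8 h 32 min
Fri: 10:08–18:56 = 8 h 48 min; less 30 min break → 8 h 18 min
Sat: 06:26–13:26 = 7 h 0 min; less 30 min break → 6 h 30 min
Total worked: 39 h 51 min = 2391 min.
Regular 39 h 51 min = 2391 min at £16.00/h; overtime 0 h 0 min = 0 min at £24.00/h.
Pay = (2391 × £16.00 + 0 × £24.00) ÷ 60 = £637.60.

£637.60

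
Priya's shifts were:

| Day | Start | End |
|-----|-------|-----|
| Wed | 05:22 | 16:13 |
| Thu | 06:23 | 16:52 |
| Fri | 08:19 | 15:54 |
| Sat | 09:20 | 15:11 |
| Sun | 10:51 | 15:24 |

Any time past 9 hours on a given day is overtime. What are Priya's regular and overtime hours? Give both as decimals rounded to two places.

Regular 35.98 hours, overtime 3.33 hours

Wed: 05:22–16:13 = 10 h 51 min
Thu: 06:23–16:52 = 10 h 29 min
Fri: 08:19–15:54 = 7 h 35 min
Sat: 09:20–15:11 = 5 h 51 min
Sun: 10:51–15:24 = 4 h 33 min
Wed reg 9 h 0 min / OT 1 h 51 min; Thu reg 9 h 0 min / OT 1 h 29 min; Fri reg 7 h 35 min / OT 0 h 0 min; Sat reg 5 h 51 min / OT 0 h 0 min; Sun reg 4 h 33 min / OT 0 h 0 min.
Totals: regular 35 h 59 min, overtime 3 h 20 min.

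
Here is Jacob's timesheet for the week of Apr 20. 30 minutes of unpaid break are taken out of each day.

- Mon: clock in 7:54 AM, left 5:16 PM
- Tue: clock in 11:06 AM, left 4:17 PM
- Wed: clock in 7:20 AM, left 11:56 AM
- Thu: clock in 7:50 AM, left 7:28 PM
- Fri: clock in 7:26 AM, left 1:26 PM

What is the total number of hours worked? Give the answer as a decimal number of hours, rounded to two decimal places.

34.28 hours

Mon: 7:54 AM–5:16 PM = 9 h 22 min; less 30 min break → 8 h 52 min
Tue: 11:06 AM–4:17 PM = 5 h 11 min; less 30 min break → 4 h 41 min
Wed: 7:20 AM–11:56 AM = 4 h 36 min; less 30 min break → 4 h 6 min
Thu: 7:50 AM–7:28 PM = 11 h 38 min; less 30 min break → 11 h 8 min
Fri: 7:26 AM–1:26 PM = 6 h 0 min; less 30 min break → 5 h 30 min
Total: 8 h 52 min + 4 h 41 min + 4 h 6 min + 11 h 8 min + 5 h 30 min = 34 h 17 min.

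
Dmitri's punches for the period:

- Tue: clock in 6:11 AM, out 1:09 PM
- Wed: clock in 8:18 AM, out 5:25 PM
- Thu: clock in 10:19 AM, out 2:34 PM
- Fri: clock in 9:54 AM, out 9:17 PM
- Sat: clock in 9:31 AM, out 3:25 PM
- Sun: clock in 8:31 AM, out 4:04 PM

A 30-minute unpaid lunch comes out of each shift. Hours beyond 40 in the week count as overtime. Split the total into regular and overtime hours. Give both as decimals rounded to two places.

Regular 40.00 hours, overtime 2.17 hours

Tue: 6:11 AM–1:09 PM = 6 h 58 min; less 30 min break → 6 h 28 min
Wed: 8:18 AM–5:25 PM = 9 h 7 min; less 30 min break → 8 h 37 min
Thu: 10:19 AM–2:34 PM = 4 h 15 min; less 30 min break → 3 h 45 min
Fri: 9:54 AM–9:17 PM = 11 h 23 min; less 30 min break → 10 h 53 min
Sat: 9:31 AM–3:25 PM = 5 h 54 min; less 30 min break → 5 h 24 min
Sun: 8:31 AM–4:04 PM = 7 h 33 min; less 30 min break → 7 h 3 min
Total worked: 42 h 10 min = 42.17 h.
Threshold 40 h → overtime 2 h 10 min, regular 40 h 0 min.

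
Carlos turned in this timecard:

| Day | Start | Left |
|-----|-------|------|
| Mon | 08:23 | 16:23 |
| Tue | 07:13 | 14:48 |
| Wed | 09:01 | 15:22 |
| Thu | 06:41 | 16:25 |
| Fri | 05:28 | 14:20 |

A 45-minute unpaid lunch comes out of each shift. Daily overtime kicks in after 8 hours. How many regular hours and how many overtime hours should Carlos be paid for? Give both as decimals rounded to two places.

Mon: 08:23–16:23 = 8 h 0 min; less 45 min break → 7 h 15 min
Tue: 07:13–14:48 = 7 h 35 min; less 45 min break → 6 h 50 min
Wed: 09:01–15:22 = 6 h 21 min; less 45 min break → 5 h 36 min
Thu: 06:41–16:25 = 9 h 44 min; less 45 min break → 8 h 59 min
Fri: 05:28–14:20 = 8 h 52 min; less 45 min break → 8 h 7 min
Mon reg 7 h 15 min / OT 0 h 0 min; Tue reg 6 h 50 min / OT 0 h 0 min; Wed reg 5 h 36 min / OT 0 h 0 min; Thu reg 8 h 0 min / OT 0 h 59 min; Fri reg 8 h 0 min / OT 0 h 7 min.
Totals: regular 35 h 41 min, overtime 1 h 6 min.

Regular 35.68 hours, overtime 1.10 hours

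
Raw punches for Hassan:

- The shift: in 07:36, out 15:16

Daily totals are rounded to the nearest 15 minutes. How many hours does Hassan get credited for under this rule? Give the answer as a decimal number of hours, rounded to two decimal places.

The shift: 07:36–15:16 = 7 h 40 min → rounds to 7 h 45 min

7.75 hours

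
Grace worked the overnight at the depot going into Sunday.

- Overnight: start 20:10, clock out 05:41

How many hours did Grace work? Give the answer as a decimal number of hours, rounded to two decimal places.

9.52 hours

Overnight: 20:10 → midnight = 3 h 50 min; midnight → 05:41 = 5 h 41 min; span 9 h 31 min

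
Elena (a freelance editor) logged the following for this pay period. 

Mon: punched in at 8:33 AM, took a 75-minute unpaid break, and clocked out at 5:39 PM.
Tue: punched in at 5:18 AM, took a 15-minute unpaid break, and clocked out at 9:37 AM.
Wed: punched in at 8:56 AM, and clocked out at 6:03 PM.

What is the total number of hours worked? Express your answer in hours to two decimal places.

Mon: 8:33 AM–5:39 PM = 9 h 6 min; less 75 min break → 7 h 51 min
Tue: 5:18 AM–9:37 AM = 4 h 19 min; less 15 min break → 4 h 4 min
Wed: 8:56 AM–6:03 PM = 9 h 7 min
Total: 7 h 51 min + 4 h 4 min + 9 h 7 min = 21 h 2 min.

21.03 hours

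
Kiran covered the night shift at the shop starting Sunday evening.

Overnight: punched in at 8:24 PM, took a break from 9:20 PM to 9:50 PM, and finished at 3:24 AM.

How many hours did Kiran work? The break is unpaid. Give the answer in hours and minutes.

Overnight: 8:24 PM → midnight = 3 h 36 min; midnight → 3:24 AM = 3 h 24 min; span 7 h 0 min; less 30 min break → 6 h 30 min

6 h 30 min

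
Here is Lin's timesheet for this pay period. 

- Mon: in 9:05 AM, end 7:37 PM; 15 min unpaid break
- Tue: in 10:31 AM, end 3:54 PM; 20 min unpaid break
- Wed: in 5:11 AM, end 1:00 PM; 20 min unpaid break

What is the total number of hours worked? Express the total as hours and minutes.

Mon: 9:05 AM–7:37 PM = 10 h 32 min; less 15 min break → 10 h 17 min
Tue: 10:31 AM–3:54 PM = 5 h 23 min; less 20 min break → 5 h 3 min
Wed: 5:11 AM–1:00 PM = 7 h 49 min; less 20 min break → 7 h 29 min
Total: 10 h 17 min + 5 h 3 min + 7 h 29 min = 22 h 49 min.

22 h 49 min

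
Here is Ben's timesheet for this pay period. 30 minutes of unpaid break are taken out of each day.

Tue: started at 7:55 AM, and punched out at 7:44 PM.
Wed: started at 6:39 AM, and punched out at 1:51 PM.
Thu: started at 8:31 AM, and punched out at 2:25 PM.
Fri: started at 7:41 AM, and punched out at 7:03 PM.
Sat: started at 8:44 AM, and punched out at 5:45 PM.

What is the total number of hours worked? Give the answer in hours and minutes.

42 h 48 min

Tue: 7:55 AM–7:44 PM = 11 h 49 min; less 30 min break → 11 h 19 min
Wed: 6:39 AM–1:51 PM = 7 h 12 min; less 30 min break → 6 h 42 min
Thu: 8:31 AM–2:25 PM = 5 h 54 min; less 30 min break → 5 h 24 min
Fri: 7:41 AM–7:03 PM = 11 h 22 min; less 30 min break → 10 h 52 min
Sat: 8:44 AM–5:45 PM = 9 h 1 min; less 30 min break → 8 h 31 min
Total: 11 h 19 min + 6 h 42 min + 5 h 24 min + 10 h 52 min + 8 h 31 min = 42 h 48 min.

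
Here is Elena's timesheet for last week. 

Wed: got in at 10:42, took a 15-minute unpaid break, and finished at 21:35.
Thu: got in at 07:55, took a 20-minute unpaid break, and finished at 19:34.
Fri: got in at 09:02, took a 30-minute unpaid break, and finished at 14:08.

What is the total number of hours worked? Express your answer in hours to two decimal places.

26.55 hours

Wed: 10:42–21:35 = 10 h 53 min; less 15 min break → 10 h 38 min
Thu: 07:55–19:34 = 11 h 39 min; less 20 min break → 11 h 19 min
Fri: 09:02–14:08 = 5 h 6 min; less 30 min break → 4 h 36 min
Total: 10 h 38 min + 11 h 19 min + 4 h 36 min = 26 h 33 min.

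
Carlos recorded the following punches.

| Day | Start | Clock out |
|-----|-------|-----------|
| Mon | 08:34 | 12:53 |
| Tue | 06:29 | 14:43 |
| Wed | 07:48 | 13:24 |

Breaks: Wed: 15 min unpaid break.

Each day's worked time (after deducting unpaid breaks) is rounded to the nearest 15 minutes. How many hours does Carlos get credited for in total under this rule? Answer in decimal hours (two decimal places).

17.75 hours

Mon: 08:34–12:53 = 4 h 19 min → rounds to 4 h 15 min
Tue: 06:29–14:43 = 8 h 14 min → rounds to 8 h 15 min
Wed: 07:48–13:24 = 5 h 36 min − 15 min = 5 h 21 min → rounds to 5 h 15 min
Total credited: 17 h 45 min.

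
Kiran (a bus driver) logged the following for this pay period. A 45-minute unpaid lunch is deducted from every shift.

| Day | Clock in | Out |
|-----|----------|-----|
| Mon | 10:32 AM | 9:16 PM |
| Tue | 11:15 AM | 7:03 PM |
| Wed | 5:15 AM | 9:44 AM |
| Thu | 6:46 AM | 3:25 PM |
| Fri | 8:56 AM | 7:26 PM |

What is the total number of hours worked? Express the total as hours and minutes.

38 h 25 min

Mon: 10:32 AM–9:16 PM = 10 h 44 min; less 45 min break → 9 h 59 min
Tue: 11:15 AM–7:03 PM = 7 h 48 min; less 45 min break → 7 h 3 min
Wed: 5:15 AM–9:44 AM = 4 h 29 min; less 45 min break → 3 h 44 min
Thu: 6:46 AM–3:25 PM = 8 h 39 min; less 45 min break → 7 h 54 min
Fri: 8:56 AM–7:26 PM = 10 h 30 min; less 45 min break → 9 h 45 min
Total: 9 h 59 min + 7 h 3 min + 3 h 44 min + 7 h 54 min + 9 h 45 min = 38 h 25 min.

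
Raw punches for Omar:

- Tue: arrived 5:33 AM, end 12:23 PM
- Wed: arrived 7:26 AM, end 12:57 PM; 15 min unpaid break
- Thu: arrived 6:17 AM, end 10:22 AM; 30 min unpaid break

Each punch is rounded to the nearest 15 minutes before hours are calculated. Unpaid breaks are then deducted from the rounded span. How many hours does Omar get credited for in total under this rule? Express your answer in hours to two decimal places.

15.75 hours

Tue: in 5:33 AM→5:30 AM, out 12:23 PM→12:30 PM; 7 h 0 min
Wed: in 7:26 AM→7:30 AM, out 12:57 PM→1:00 PM; 5 h 30 min − 15 min = 5 h 15 min
Thu: in 6:17 AM→6:15 AM, out 10:22 AM→10:15 AM; 4 h 0 min − 30 min = 3 h 30 min
Total credited: 15 h 45 min.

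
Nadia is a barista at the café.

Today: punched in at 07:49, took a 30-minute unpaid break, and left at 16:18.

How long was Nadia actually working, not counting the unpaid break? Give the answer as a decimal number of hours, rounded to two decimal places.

7.98 hours

Today: 07:49–16:18 = 8 h 29 min; less 30 min break → 7 h 59 min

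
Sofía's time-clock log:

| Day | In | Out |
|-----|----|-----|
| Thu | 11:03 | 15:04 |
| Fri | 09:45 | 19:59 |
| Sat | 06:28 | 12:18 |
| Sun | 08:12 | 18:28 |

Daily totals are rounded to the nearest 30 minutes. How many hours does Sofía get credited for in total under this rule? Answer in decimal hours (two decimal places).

30.50 hours

Thu: 11:03–15:04 = 4 h 1 min → rounds to 4 h 0 min
Fri: 09:45–19:59 = 10 h 14 min → rounds to 10 h 0 min
Sat: 06:28–12:18 = 5 h 50 min → rounds to 6 h 0 min
Sun: 08:12–18:28 = 10 h 16 min → rounds to 10 h 30 min
Total credited: 30 h 30 min.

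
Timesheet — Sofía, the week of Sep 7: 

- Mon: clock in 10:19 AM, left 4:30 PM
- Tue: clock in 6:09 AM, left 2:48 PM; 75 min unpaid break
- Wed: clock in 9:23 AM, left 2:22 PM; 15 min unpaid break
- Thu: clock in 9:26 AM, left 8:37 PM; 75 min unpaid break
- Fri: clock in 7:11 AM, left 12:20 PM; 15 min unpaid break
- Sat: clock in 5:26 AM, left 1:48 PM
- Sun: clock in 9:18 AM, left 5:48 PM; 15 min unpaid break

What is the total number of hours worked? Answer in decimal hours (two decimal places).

Mon: 10:19 AM–4:30 PM = 6 h 11 min
Tue: 6:09 AM–2:48 PM = 8 h 39 min; less 75 min break → 7 h 24 min
Wed: 9:23 AM–2:22 PM = 4 h 59 min; less 15 min break → 4 h 44 min
Thu: 9:26 AM–8:37 PM = 11 h 11 min; less 75 min break → 9 h 56 min
Fri: 7:11 AM–12:20 PM = 5 h 9 min; less 15 min break → 4 h 54 min
Sat: 5:26 AM–1:48 PM = 8 h 22 min
Sun: 9:18 AM–5:48 PM = 8 h 30 min; less 15 min break → 8 h 15 min
Total: 6 h 11 min + 7 h 24 min + 4 h 44 min + 9 h 56 min + 4 h 54 min + 8 h 22 min + 8 h 15 min = 49 h 46 min.

49.77 hours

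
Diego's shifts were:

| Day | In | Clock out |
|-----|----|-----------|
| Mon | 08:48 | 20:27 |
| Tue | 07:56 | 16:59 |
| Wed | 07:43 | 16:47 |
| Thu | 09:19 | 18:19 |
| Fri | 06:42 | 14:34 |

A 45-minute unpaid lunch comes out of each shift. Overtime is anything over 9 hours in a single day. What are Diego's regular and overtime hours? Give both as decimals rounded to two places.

Regular 40.98 hours, overtime 1.90 hours

Mon: 08:48–20:27 = 11 h 39 min; less 45 min break → 10 h 54 min
Tue: 07:56–16:59 = 9 h 3 min; less 45 min break → 8 h 18 min
Wed: 07:43–16:47 = 9 h 4 min; less 45 min break → 8 h 19 min
Thu: 09:19–18:19 = 9 h 0 min; less 45 min break → 8 h 15 min
Fri: 06:42–14:34 = 7 h 52 min; less 45 min break → 7 h 7 min
Mon reg 9 h 0 min / OT 1 h 54 min; Tue reg 8 h 18 min / OT 0 h 0 min; Wed reg 8 h 19 min / OT 0 h 0 min; Thu reg 8 h 15 min / OT 0 h 0 min; Fri reg 7 h 7 min / OT 0 h 0 min.
Totals: regular 40 h 59 min, overtime 1 h 54 min.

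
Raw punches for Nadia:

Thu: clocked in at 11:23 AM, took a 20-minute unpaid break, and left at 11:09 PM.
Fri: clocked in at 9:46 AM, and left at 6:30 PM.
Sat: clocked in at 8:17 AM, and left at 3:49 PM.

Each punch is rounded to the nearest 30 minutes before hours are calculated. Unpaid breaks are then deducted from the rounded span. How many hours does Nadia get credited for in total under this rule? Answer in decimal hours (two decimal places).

27.17 hours

Thu: in 11:23 AM→11:30 AM, out 11:09 PM→11:00 PM; 11 h 30 min − 20 min = 11 h 10 min
Fri: in 9:46 AM→10:00 AM, out 6:30 PM→6:30 PM; 8 h 30 min
Sat: in 8:17 AM→8:30 AM, out 3:49 PM→4:00 PM; 7 h 30 min
Total credited: 27 h 10 min.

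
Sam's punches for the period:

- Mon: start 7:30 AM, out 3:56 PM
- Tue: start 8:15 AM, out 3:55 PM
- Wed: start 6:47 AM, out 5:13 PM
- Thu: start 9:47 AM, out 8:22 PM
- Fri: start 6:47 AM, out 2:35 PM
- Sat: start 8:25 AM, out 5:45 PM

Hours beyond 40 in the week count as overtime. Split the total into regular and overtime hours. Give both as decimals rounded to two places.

Mon: 7:30 AM–3:56 PM = 8 h 26 min
Tue: 8:15 AM–3:55 PM = 7 h 40 min
Wed: 6:47 AM–5:13 PM = 10 h 26 min
Thu: 9:47 AM–8:22 PM = 10 h 35 min
Fri: 6:47 AM–2:35 PM = 7 h 48 min
Sat: 8:25 AM–5:45 PM = 9 h 20 min
Total worked: 54 h 15 min = 54.25 h.
Threshold 40 h → overtime 14 h 15 min, regular 40 h 0 min.

Regular 40.00 hours, overtime 14.25 hours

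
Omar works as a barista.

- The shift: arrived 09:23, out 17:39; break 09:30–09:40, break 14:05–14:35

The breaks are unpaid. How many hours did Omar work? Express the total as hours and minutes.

The shift: 09:23–17:39 = 8 h 16 min; less 40 min break → 7 h 36 min

7 h 36 min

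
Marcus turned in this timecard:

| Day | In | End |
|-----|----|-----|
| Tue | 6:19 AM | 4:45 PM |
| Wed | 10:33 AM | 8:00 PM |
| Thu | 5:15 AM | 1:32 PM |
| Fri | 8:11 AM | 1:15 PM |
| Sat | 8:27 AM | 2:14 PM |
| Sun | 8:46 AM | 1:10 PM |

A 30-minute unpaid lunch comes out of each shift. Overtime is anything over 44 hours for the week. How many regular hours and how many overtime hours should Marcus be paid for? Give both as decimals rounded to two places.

Tue: 6:19 AM–4:45 PM = 10 h 26 min; less 30 min break → 9 h 56 min
Wed: 10:33 AM–8:00 PM = 9 h 27 min; less 30 min break → 8 h 57 min
Thu: 5:15 AM–1:32 PM = 8 h 17 min; less 30 min break → 7 h 47 min
Fri: 8:11 AM–1:15 PM = 5 h 4 min; less 30 min break → 4 h 34 min
Sat: 8:27 AM–2:14 PM = 5 h 47 min; less 30 min break → 5 h 17 min
Sun: 8:46 AM–1:10 PM = 4 h 24 min; less 30 min break → 3 h 54 min
Total worked: 40 h 25 min = 40.42 h.
Threshold 44 h → overtime 0 h 0 min, regular 40 h 25 min.

Regular 40.42 hours, overtime 0.00 hours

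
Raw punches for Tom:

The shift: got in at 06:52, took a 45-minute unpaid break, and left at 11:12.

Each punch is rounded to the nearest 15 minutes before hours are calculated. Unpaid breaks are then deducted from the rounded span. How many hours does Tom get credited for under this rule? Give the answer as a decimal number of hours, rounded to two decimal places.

3.75 hours

The shift: in 06:52→06:45, out 11:12→11:15; 4 h 30 min − 45 min = 3 h 45 min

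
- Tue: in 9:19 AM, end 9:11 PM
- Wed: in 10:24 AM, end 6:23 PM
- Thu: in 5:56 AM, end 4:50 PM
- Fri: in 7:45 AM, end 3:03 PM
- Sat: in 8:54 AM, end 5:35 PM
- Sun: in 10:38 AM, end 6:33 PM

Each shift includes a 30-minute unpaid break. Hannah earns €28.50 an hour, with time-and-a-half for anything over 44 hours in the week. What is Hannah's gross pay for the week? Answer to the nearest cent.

€1581.04

Tue: 9:19 AM–9:11 PM = 11 h 52 min; less 30 min break → 11 h 22 min
Wed: 10:24 AM–6:23 PM = 7 h 59 min; less 30 min break → 7 h 29 min
Thu: 5:56 AM–4:50 PM = 10 h 54 min; less 30 min break → 10 h 24 min
Fri: 7:45 AM–3:03 PM = 7 h 18 min; less 30 min break → 6 h 48 min
Sat: 8:54 AM–5:35 PM = 8 h 41 min; less 30 min break → 8 h 11 min
Sun: 10:38 AM–6:33 PM = 7 h 55 min; less 30 min break → 7 h 25 min
Total worked: 51 h 39 min = 3099 min.
Regular 44 h 0 min = 2640 min at €28.50/h; overtime 7 h 39 min = 459 min at €42.75/h.
Pay = (2640 × €28.50 + 459 × €42.75) ÷ 60 = €1581.04.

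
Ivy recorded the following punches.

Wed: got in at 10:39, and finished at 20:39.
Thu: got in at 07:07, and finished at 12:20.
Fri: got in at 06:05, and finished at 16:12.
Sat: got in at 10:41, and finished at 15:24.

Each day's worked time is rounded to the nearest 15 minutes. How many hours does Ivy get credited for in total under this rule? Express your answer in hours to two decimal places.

Wed: 10:39–20:39 = 10 h 0 min → rounds to 10 h 0 min
Thu: 07:07–12:20 = 5 h 13 min → rounds to 5 h 15 min
Fri: 06:05–16:12 = 10 h 7 min → rounds to 10 h 0 min
Sat: 10:41–15:24 = 4 h 43 min → rounds to 4 h 45 min
Total credited: 30 h 0 min.

30.00 hours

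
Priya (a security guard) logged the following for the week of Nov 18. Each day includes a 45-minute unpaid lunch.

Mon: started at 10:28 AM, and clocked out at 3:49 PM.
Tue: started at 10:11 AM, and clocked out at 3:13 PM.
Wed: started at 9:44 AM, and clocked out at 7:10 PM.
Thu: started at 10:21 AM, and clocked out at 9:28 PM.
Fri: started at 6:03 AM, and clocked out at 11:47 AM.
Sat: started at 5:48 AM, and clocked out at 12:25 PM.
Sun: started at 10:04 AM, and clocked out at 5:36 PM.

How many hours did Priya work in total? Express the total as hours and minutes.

45 h 34 min

Mon: 10:28 AM–3:49 PM = 5 h 21 min; less 45 min break → 4 h 36 min
Tue: 10:11 AM–3:13 PM = 5 h 2 min; less 45 min break → 4 h 17 min
Wed: 9:44 AM–7:10 PM = 9 h 26 min; less 45 min break → 8 h 41 min
Thu: 10:21 AM–9:28 PM = 11 h 7 min; less 45 min break → 10 h 22 min
Fri: 6:03 AM–11:47 AM = 5 h 44 min; less 45 min break → 4 h 59 min
Sat: 5:48 AM–12:25 PM = 6 h 37 min; less 45 min break → 5 h 52 min
Sun: 10:04 AM–5:36 PM = 7 h 32 min; less 45 min break → 6 h 47 min
Total: 4 h 36 min + 4 h 17 min + 8 h 41 min + 10 h 22 min + 4 h 59 min + 5 h 52 min + 6 h 47 min = 45 h 34 min.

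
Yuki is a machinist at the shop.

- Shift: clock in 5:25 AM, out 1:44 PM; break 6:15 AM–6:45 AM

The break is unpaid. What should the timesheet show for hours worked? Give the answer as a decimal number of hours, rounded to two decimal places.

Shift: 5:25 AM–1:44 PM = 8 h 19 min; less 30 min break → 7 h 49 min

7.82 hours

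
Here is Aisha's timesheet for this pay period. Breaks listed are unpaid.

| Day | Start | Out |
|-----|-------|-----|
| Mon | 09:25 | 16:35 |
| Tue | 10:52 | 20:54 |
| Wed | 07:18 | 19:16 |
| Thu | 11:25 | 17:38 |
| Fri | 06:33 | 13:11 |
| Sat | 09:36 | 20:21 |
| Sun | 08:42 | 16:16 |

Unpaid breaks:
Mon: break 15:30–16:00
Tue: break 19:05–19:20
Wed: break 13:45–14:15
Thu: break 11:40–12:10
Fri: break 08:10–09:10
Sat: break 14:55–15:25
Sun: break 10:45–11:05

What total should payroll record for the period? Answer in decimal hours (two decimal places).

Mon: 09:25–16:35 = 7 h 10 min; less 30 min break → 6 h 40 min
Tue: 10:52–20:54 = 10 h 2 min; less 15 min break → 9 h 47 min
Wed: 07:18–19:16 = 11 h 58 min; less 30 min break → 11 h 28 min
Thu: 11:25–17:38 = 6 h 13 min; less 30 min break → 5 h 43 min
Fri: 06:33–13:11 = 6 h 38 min; less 60 min break → 5 h 38 min
Sat: 09:36–20:21 = 10 h 45 min; less 30 min break → 10 h 15 min
Sun: 08:42–16:16 = 7 h 34 min; less 20 min break → 7 h 14 min
Total: 6 h 40 min + 9 h 47 min + 11 h 28 min + 5 h 43 min + 5 h 38 min + 10 h 15 min + 7 h 14 min = 56 h 45 min.

56.75 hours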